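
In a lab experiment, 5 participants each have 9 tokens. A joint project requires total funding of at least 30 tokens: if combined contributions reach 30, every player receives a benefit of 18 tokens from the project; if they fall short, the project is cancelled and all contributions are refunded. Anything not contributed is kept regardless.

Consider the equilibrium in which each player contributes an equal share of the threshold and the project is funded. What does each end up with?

21 tokens

Equal share of the threshold: 30/5 = 6.
At this profile no one gains by cutting their contribution: any cut drops the total below 30, the project is cancelled, contributions are refunded, and the deviator ends with 9, which is less than 9 − 6 + 18 = 21. Contributing more than 6 just wastes the excess. So contributing exactly 6 is a best response.
Each player's payoff: 9 − 6 + 18 = 21.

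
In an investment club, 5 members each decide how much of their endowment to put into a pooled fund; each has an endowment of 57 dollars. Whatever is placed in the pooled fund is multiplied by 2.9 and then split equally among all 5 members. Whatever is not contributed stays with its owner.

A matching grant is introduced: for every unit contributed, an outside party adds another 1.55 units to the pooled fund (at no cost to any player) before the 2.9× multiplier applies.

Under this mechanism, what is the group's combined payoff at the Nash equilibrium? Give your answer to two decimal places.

Under the mechanism each unit contributed yields 2.9 × 2.55 / 5 = 1.4790 back to its contributor per unit of net cost, which exceeds 1, making full contribution the dominant choice for everyone.
So the Nash equilibrium is full contribution by all 5; the group earns 2.9 × 2.55 × 285 = 2107.58.

2107.58 dollars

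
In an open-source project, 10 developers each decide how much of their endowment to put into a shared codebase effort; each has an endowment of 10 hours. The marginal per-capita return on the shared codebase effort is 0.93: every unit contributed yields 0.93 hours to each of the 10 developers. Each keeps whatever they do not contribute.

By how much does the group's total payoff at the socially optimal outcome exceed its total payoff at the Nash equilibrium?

830.00 hours

The private return per contributed unit is 0.93 < 1, so contributing 0 is dominant for every player. At the Nash equilibrium everyone keeps their 10, and the group total is 10 × 10 = 100.
Each contributed unit returns 9.300 to the group as a whole (0.93 to each of 10 players), which exceeds 1, so the social optimum is full contribution: group total = 9.300 × 100 = 930.00.
Efficiency loss = 930.00 − 100 = 830.00.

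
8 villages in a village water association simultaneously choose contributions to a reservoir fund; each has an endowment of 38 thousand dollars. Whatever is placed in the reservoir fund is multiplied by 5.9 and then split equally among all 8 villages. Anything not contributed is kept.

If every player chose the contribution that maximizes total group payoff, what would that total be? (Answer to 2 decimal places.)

1793.60 thousand dollars

Each contributed unit returns 5.900 to the group as a whole (0.7375 to each of 8 players), which exceeds 1, so the social optimum is full contribution: group total = 5.900 × 304 = 1793.60.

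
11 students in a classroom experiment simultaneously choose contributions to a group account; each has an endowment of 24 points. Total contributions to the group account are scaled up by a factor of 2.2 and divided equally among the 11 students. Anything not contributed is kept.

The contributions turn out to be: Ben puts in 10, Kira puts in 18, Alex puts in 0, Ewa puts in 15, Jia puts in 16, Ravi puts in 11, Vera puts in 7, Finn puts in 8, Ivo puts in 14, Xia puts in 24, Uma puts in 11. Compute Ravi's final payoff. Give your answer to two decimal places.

39.80 points

Total contributed: 10 + 18 + 0 + 15 + 16 + 11 + 7 + 8 + 14 + 24 + 11 = 134.
Each receives 2.2 × 134 / 11 = 26.80 from the group account.
Ravi keeps 24 − 11 = 13, so Ravi's payoff is 13 + 26.80 = 39.80.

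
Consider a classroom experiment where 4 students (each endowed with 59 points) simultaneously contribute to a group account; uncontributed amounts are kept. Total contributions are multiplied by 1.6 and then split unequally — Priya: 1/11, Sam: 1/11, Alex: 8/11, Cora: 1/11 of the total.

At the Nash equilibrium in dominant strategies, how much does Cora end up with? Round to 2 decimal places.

67.58 points

Each unit j contributes comes back to j as 1.6 × (j's share), so j prefers to contribute only if that share exceeds 1/1.6 = 0.6250; otherwise keeping the unit dominates.
Only Alex (8/11) clears that bar, contributing 59; the remaining 3 contribute 0. Total contributed: 59.
Cora keeps 59 and receives 1.6 × 59 × 1/11 = 8.58 from the group account, for a payoff of 67.58.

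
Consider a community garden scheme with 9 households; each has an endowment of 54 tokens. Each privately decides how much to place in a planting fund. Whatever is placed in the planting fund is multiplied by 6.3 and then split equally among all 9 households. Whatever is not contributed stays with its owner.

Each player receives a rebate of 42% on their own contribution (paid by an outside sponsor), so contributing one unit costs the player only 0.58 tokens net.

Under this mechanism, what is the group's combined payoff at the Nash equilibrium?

Under the mechanism each unit contributed yields (6.3/9) / 0.58 = 1.2069 back to its contributor per unit of net cost, which exceeds 1, making full contribution the dominant choice for everyone.
At the Nash equilibrium everyone contributes 54. Group total payoff = 9 × (54 × 0.42 + 6.3 × 54) = 3265.92.

3265.92 tokens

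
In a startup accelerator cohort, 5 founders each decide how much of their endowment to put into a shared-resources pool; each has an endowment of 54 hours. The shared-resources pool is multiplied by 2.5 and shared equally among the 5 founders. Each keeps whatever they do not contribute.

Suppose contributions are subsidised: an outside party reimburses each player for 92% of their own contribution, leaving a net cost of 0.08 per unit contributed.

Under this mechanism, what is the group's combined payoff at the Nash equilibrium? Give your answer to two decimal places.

923.40 hours

The effective private return per unit is now (2.5/5) / 0.08 = 6.2500 > 1, so every player's dominant strategy flips to full contribution.
So the Nash equilibrium is full contribution by all 5; the group earns 5 × (54 × 0.92 + 2.5 × 54) = 923.40.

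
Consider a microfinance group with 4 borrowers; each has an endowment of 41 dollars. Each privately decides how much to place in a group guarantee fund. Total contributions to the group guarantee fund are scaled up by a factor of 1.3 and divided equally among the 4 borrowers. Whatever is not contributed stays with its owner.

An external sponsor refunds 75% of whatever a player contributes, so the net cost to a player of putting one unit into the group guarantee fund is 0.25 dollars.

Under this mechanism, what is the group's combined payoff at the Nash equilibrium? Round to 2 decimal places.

The effective private return per unit is now (1.3/4) / 0.25 = 1.3000 > 1, so every player's dominant strategy flips to full contribution.
So the Nash equilibrium is full contribution by all 4; the group earns 4 × (41 × 0.75 + 1.3 × 41) = 336.20.

336.20 dollars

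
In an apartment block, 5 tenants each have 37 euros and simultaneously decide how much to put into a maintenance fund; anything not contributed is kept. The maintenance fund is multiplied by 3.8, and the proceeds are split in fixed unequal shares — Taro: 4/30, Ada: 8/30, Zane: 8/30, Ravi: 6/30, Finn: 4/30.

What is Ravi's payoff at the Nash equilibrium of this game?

93.24 euros

Each unit j contributes comes back to j as 3.8 × (j's share), so j prefers to contribute only if that share exceeds 1/3.8 = 0.2632; otherwise keeping the unit dominates.
The shares above 0.2632 belong to Ada and Zane, contributing 37 each; the remaining 3 contribute 0. Total contributed: 74.
Ravi keeps 37 and receives 3.8 × 74 × 6/30 = 56.24 from the maintenance fund, for a payoff of 93.24.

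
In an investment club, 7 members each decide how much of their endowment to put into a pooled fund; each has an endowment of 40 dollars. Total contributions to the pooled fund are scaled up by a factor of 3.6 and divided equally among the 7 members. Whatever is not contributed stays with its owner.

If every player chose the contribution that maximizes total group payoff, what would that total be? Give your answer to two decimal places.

1008.00 dollars

Each contributed unit returns 3.600 to the group as a whole (0.5143 to each of 7 players), which exceeds 1, so the social optimum is full contribution: group total = 3.600 × 280 = 1008.00.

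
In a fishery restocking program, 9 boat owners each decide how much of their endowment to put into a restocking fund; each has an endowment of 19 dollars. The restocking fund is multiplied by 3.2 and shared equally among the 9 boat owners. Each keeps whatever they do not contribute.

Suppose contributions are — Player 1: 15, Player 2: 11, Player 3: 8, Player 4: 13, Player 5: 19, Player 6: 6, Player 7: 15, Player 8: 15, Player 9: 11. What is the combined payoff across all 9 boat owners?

Total contributed: 15 + 11 + 8 + 13 + 19 + 6 + 15 + 15 + 11 = 113; total kept: 9 × 19 − 113 = 58.
The restocking fund pays out 3.2 × 113 = 361.60 in aggregate.
Group total = 58 + 361.60 = 419.60.

419.60 dollars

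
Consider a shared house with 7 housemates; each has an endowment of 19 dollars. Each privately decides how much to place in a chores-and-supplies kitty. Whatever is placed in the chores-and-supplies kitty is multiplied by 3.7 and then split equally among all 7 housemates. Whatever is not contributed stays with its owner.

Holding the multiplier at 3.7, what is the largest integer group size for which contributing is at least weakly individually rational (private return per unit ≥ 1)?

3

Private return per unit is 3.7/(group size), which is ≥ 1 whenever the group size is ≤ 3.7.
The largest such integer is 3.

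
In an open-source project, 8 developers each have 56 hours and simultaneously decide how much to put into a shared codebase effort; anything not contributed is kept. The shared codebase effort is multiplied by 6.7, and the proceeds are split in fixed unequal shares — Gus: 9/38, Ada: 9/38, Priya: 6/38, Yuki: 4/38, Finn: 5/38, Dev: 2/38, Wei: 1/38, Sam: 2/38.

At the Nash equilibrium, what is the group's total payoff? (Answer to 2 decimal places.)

A player with share s gets back 6.7·s per unit contributed, so full contribution is dominant for anyone with s > 1/6.7 = 0.1493 and zero contribution is dominant for anyone below.
The shares above 0.1493 belong to Gus, Ada and Priya, contributing 56 each; the remaining 5 contribute 0. Total contributed: 168.
The shared codebase effort pays out 6.7 × 168 = 1125.60 in total (split across the unequal shares, but the aggregate is all that matters for the group sum).
The 5 free-riders keep 56 each, adding 280. Group total = 280 + 1125.60 = 1405.60.

1405.60 hours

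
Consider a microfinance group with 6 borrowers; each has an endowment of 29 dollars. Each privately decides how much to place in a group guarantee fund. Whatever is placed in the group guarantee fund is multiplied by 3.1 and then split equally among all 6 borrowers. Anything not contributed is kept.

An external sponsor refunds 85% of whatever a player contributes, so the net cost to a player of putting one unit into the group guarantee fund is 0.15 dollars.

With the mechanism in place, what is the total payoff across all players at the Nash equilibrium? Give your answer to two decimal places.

The effective private return per unit is now (3.1/6) / 0.15 = 3.4444 > 1, so every player's dominant strategy flips to full contribution.
At the Nash equilibrium everyone contributes 29. Group total payoff = 6 × (29 × 0.85 + 3.1 × 29) = 687.30.

687.30 dollars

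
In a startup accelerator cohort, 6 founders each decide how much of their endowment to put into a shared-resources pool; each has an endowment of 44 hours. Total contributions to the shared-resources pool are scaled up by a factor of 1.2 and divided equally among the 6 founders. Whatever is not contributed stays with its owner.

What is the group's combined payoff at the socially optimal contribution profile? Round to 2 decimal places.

316.80 hours

Each contributed unit returns 1.200 to the group as a whole (0.2000 to each of 6 players), which exceeds 1, so the social optimum is full contribution: group total = 1.200 × 264 = 316.80.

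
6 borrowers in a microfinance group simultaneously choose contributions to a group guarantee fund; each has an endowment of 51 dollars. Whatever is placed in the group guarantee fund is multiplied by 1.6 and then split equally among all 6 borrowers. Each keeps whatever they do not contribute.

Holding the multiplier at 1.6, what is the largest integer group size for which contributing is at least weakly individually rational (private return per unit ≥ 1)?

Private return per unit is 1.6/(group size), which is ≥ 1 whenever the group size is ≤ 1.6.
The largest such integer is 1.

1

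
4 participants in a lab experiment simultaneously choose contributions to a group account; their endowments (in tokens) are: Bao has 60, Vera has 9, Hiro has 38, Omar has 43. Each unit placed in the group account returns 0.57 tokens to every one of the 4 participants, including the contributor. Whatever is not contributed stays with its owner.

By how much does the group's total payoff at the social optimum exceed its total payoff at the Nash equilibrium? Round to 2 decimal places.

The private return per contributed unit is 0.57 < 1 for everyone, so the Nash equilibrium is zero contribution and the group total is Σ E_j = 60 + 9 + 38 + 43 = 150.
Each contributed unit returns 2.280 to the group, so the social optimum is full contribution by everyone: group total = 2.280 × 150 = 342.00.
Efficiency loss = (2.280 − 1) × 150 = 192.00.

192.00 tokens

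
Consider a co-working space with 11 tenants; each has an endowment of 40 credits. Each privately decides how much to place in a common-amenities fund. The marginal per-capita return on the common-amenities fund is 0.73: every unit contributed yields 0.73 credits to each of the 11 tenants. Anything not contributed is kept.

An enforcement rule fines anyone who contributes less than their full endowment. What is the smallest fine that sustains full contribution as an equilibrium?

10.80 credits

Given the others contribute fully, the best deviation is to contribute 0 (any partial contribution still incurs the fine and gives up units whose private return 0.73 is below 1).
Deviating from 40 to 0 saves 40 credits but forfeits the deviator's share of the drop in the common-amenities fund: 0.73 × 40 = 29.20.
So the deviation gain is 40 − 29.20 = 10.80, and the fine must be at least 10.80 credits to wipe it out.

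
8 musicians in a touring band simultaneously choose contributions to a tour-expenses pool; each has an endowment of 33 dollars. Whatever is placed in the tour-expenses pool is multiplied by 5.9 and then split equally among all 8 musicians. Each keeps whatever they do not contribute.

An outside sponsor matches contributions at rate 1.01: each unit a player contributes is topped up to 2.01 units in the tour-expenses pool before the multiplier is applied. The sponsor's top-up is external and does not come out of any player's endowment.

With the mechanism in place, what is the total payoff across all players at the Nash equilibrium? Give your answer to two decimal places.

3130.78 dollars

The effective private return per unit is now 5.9 × 2.01 / 8 = 1.4824 > 1, so every player's dominant strategy flips to full contribution.
So the Nash equilibrium is full contribution by all 8; the group earns 5.9 × 2.01 × 264 = 3130.78.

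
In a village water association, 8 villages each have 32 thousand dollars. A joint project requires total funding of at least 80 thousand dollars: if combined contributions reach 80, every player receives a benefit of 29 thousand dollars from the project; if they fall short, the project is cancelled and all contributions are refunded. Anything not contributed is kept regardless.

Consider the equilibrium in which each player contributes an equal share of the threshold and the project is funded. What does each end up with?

51 thousand dollars

Equal share of the threshold: 80/8 = 10.
At this profile no one gains by cutting their contribution: any cut drops the total below 80, the project is cancelled, contributions are refunded, and the deviator ends with 32, which is less than 32 − 10 + 29 = 51. Contributing more than 10 just wastes the excess. So contributing exactly 10 is a best response.
Each player's payoff: 32 − 10 + 29 = 51.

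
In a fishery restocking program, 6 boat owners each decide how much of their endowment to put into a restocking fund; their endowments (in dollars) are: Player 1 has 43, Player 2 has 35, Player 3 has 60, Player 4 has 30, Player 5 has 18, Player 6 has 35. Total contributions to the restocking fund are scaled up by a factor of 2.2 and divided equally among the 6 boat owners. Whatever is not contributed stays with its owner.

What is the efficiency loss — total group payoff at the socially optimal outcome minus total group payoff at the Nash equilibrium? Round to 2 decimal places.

265.20 dollars

The private return per contributed unit is 2.2/6 = 0.3667 < 1 for every player regardless of endowment, so the Nash equilibrium is zero contribution and the group total is Σ E_j = 43 + 35 + 60 + 30 + 18 + 35 = 221.
Each contributed unit returns 2.200 to the group, so the social optimum is full contribution by everyone: group total = 2.200 × 221 = 486.20.
Efficiency loss = (2.200 − 1) × 221 = 265.20.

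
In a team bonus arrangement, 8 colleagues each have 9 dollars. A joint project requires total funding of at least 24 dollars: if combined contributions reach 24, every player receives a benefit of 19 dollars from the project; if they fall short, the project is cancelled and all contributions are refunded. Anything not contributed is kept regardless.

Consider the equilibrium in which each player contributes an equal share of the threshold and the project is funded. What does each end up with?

Equal share of the threshold: 24/8 = 3.
At this profile no one gains by cutting their contribution: any cut drops the total below 24, the project is cancelled, contributions are refunded, and the deviator ends with 9, which is less than 9 − 3 + 19 = 25. Contributing more than 3 just wastes the excess. So contributing exactly 3 is a best response.
Each player's payoff: 9 − 3 + 19 = 25.

25 dollars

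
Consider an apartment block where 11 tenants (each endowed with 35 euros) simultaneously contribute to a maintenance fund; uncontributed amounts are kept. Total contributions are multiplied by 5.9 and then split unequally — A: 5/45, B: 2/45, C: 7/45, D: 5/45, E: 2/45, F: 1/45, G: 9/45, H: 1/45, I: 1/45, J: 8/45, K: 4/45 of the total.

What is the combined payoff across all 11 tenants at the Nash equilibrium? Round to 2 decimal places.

For player j, contributing a unit is worthwhile iff 5.9 × (j's share) ≥ 1, i.e. iff j's share is at least 0.1695.
G and J are above the threshold, contributing 35 each; the remaining 9 contribute 0. Total contributed: 70.
The maintenance fund pays out 5.9 × 70 = 413.00 in total (split across the unequal shares, but the aggregate is all that matters for the group sum).
The 9 free-riders keep 35 each, adding 315. Group total = 315 + 413.00 = 728.00.

728.00 euros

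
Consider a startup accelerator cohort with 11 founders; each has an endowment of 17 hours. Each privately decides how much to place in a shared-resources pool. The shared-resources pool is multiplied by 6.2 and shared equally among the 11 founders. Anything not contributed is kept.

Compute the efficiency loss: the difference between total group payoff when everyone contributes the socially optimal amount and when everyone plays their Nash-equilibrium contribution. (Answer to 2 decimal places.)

Each contributed unit returns 6.2/11 = 0.5636 to its contributor — below 1 — so contributing 0 is dominant for every player. At the Nash equilibrium everyone keeps their 17, and the group total is 11 × 17 = 187.
Each contributed unit returns 6.200 to the group as a whole (0.5636 to each of 11 players), which exceeds 1, so the social optimum is full contribution: group total = 6.200 × 187 = 1159.40.
Efficiency loss = 1159.40 − 187 = 972.40.

972.40 hours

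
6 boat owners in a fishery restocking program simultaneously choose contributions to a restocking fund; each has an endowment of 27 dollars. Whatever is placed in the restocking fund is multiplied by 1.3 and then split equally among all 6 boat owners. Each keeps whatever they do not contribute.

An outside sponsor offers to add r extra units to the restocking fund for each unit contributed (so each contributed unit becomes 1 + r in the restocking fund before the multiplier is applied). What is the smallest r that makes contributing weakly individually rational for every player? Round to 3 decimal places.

With matching at rate r, one contributed unit becomes (1 + r) in the restocking fund and returns 1.3 × (1 + r) / 6 to the contributor.
Setting this equal to 1: 1 + r = 6/1.3 = 4.6154.
So the minimum matching rate is r = 4.6154 − 1 = 3.615.

3.615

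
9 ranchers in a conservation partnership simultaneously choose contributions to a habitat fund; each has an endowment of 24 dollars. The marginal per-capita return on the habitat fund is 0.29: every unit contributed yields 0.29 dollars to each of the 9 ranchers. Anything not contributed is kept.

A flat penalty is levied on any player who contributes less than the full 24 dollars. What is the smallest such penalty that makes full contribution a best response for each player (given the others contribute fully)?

Given the others contribute fully, the best deviation is to contribute 0 (any partial contribution still incurs the fine and gives up units whose private return 0.29 is below 1).
Deviating from 24 to 0 saves 24 dollars but forfeits the deviator's share of the drop in the habitat fund: 0.29 × 24 = 6.96.
So the deviation gain is 24 − 6.96 = 17.04, and the fine must be at least 17.04 dollars to wipe it out.

17.04 dollars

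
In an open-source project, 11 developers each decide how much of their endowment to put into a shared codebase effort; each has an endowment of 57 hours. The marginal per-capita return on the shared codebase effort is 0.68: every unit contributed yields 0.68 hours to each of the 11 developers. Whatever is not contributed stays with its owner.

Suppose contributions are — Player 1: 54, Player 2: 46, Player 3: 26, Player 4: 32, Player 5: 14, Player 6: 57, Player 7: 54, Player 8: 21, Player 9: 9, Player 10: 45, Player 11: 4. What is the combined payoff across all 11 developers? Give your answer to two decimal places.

Total contributed: 54 + 46 + 26 + 32 + 14 + 57 + 54 + 21 + 9 + 45 + 4 = 362; total kept: 11 × 57 − 362 = 265.
The shared codebase effort pays out 0.68 × 11 × 362 = 2707.76 in aggregate.
Group total = 265 + 2707.76 = 2972.76.

2972.76 hours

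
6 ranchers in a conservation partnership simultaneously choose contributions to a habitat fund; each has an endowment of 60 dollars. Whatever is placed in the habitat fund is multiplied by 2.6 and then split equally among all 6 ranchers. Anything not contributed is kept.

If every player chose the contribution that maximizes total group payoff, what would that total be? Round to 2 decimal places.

936.00 dollars

Each contributed unit returns 2.600 to the group as a whole (0.4333 to each of 6 players), which exceeds 1, so the social optimum is full contribution: group total = 2.600 × 360 = 936.00.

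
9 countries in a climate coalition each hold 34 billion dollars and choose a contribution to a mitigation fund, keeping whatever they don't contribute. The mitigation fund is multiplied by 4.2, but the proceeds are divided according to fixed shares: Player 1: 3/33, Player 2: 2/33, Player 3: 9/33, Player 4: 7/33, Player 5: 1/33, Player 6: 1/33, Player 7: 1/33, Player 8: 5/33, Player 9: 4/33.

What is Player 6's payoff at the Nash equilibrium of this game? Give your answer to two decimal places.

38.33 billion dollars

A player with share s gets back 4.2·s per unit contributed, so full contribution is dominant for anyone with s > 1/4.2 = 0.2381 and zero contribution is dominant for anyone below.
The only share above 0.2381 is Player 3's 9/33, contributing 34; the remaining 8 contribute 0. Total contributed: 34.
Player 6 keeps 34 and receives 4.2 × 34 × 1/33 = 4.33 from the mitigation fund, for a payoff of 38.33.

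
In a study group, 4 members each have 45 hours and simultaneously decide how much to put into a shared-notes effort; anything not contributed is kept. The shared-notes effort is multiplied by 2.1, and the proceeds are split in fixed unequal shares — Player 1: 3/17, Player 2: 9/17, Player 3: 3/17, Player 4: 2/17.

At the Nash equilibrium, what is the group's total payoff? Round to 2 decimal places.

229.50 hours

For player j, contributing a unit is worthwhile iff 2.1 × (j's share) ≥ 1, i.e. iff j's share is at least 0.4762.
Player 2 alone (share 9/17) is above the threshold, contributing 45; the remaining 3 contribute 0. Total contributed: 45.
The shared-notes effort pays out 2.1 × 45 = 94.50 in total (split across the unequal shares, but the aggregate is all that matters for the group sum).
The 3 free-riders keep 45 each, adding 135. Group total = 135 + 94.50 = 229.50.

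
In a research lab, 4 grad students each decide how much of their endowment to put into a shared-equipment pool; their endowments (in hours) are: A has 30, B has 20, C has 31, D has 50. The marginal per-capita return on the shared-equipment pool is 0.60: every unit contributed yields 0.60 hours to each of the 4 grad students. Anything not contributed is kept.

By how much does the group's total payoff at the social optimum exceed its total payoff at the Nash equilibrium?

The private return per contributed unit is 0.60 < 1 for everyone, so the Nash equilibrium is zero contribution and the group total is Σ E_j = 30 + 20 + 31 + 50 = 131.
Each contributed unit returns 2.400 to the group, so the social optimum is full contribution by everyone: group total = 2.400 × 131 = 314.40.
Efficiency loss = (2.400 − 1) × 131 = 183.40.

183.40 hours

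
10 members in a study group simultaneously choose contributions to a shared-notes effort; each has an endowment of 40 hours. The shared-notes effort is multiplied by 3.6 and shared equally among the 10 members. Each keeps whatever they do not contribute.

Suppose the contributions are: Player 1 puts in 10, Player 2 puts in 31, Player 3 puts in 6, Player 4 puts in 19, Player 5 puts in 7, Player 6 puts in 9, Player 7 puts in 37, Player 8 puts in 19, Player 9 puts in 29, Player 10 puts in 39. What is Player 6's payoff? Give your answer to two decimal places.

Total contributed: 10 + 31 + 6 + 19 + 7 + 9 + 37 + 19 + 29 + 39 = 206.
Each receives 3.6 × 206 / 10 = 74.16 from the shared-notes effort.
Player 6 keeps 40 − 9 = 31, so Player 6's payoff is 31 + 74.16 = 105.16.

105.16 hours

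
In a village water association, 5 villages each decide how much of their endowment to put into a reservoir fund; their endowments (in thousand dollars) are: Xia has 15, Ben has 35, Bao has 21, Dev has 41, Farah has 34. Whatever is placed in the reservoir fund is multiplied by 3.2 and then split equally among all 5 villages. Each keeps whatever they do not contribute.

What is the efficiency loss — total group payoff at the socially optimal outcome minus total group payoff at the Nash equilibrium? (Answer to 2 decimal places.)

321.20 thousand dollars

The private return per contributed unit is 3.2/5 = 0.6400 < 1 for every player regardless of endowment, so the Nash equilibrium is zero contribution and the group total is Σ E_j = 15 + 35 + 21 + 41 + 34 = 146.
Each contributed unit returns 3.200 to the group, so the social optimum is full contribution by everyone: group total = 3.200 × 146 = 467.20.
Efficiency loss = (3.200 − 1) × 146 = 321.20.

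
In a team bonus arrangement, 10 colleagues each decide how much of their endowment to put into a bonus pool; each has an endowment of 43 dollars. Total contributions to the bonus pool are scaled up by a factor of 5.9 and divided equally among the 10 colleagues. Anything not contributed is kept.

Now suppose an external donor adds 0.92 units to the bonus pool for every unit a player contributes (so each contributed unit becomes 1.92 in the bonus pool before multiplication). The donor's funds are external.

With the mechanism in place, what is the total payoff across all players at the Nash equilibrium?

The effective private return per unit is now 5.9 × 1.92 / 10 = 1.1328 > 1, so every player's dominant strategy flips to full contribution.
At the Nash equilibrium everyone contributes 43. Group total payoff = 5.9 × 1.92 × 430 = 4871.04.

4871.04 dollars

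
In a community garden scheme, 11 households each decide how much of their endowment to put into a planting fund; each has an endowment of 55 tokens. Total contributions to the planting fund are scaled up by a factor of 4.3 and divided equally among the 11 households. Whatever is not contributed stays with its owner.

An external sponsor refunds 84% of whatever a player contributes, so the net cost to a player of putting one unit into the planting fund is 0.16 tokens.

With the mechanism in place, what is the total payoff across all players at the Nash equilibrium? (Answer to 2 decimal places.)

3109.70 tokens

With the mechanism, a contributed unit returns (4.3/11) / 0.16 = 2.4432 per unit of net cost to the contributor — now above 1 — so contributing fully is weakly dominant for every player.
At the Nash equilibrium everyone contributes 55. Group total payoff = 11 × (55 × 0.84 + 4.3 × 55) = 3109.70.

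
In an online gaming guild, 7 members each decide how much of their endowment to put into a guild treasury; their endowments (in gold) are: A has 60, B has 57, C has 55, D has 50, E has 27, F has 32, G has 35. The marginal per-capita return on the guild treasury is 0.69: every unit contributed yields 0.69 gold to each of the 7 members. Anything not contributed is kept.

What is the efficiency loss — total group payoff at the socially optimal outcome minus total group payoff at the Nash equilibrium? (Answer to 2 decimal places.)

1210.28 gold

The private return per contributed unit is 0.69 < 1 for everyone, so the Nash equilibrium is zero contribution and the group total is Σ E_j = 60 + 57 + 55 + 50 + 27 + 32 + 35 = 316.
Each contributed unit returns 4.830 to the group, so the social optimum is full contribution by everyone: group total = 4.830 × 316 = 1526.28.
Efficiency loss = (4.830 − 1) × 316 = 1210.28.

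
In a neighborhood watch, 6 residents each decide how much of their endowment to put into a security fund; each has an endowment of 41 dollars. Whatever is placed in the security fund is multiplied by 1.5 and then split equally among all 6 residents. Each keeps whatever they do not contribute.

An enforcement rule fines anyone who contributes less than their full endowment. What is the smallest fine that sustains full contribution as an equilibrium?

Given the others contribute fully, the best deviation is to contribute 0 (any partial contribution still incurs the fine and gives up units whose private return 0.2500 is below 1).
Deviating from 41 to 0 saves 41 dollars but forfeits the deviator's share of the drop in the security fund: 1.5/6 × 41 = 10.25.
So the deviation gain is 41 − 10.25 = 30.75, and the fine must be at least 30.75 dollars to wipe it out.

30.75 dollars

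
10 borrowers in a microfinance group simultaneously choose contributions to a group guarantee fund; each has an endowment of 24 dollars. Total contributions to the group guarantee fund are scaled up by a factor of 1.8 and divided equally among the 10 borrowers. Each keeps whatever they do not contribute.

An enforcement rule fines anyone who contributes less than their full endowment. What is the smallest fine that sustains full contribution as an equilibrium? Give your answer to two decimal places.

19.68 dollars

Given the others contribute fully, the best deviation is to contribute 0 (any partial contribution still incurs the fine and gives up units whose private return 0.1800 is below 1).
Deviating from 24 to 0 saves 24 dollars but forfeits the deviator's share of the drop in the group guarantee fund: 1.8/10 × 24 = 4.32.
So the deviation gain is 24 − 4.32 = 19.68, and the fine must be at least 19.68 dollars to wipe it out.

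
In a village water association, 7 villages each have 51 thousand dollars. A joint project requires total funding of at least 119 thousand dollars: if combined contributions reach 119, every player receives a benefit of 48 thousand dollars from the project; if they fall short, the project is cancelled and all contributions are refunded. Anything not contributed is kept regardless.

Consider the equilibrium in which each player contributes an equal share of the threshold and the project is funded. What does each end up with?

Equal share of the threshold: 119/7 = 17.
At this profile no one gains by cutting their contribution: any cut drops the total below 119, the project is cancelled, contributions are refunded, and the deviator ends with 51, which is less than 51 − 17 + 48 = 82. Contributing more than 17 just wastes the excess. So contributing exactly 17 is a best response.
Each player's payoff: 51 − 17 + 48 = 82.

82 thousand dollars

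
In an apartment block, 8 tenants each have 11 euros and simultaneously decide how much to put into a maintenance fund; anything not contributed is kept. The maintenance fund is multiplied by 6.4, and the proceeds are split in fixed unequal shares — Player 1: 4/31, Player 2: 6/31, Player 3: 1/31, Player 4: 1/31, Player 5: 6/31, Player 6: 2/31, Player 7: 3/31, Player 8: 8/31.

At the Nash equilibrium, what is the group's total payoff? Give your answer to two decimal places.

266.20 euros

Player j's private return per contributed unit is 6.4 × (j's share). Contributing is weakly dominant for j when that share is at least 1/6.4 = 0.1563, and contributing 0 is dominant otherwise.
The shares above 0.1563 belong to Player 2, Player 5 and Player 8, contributing 11 each; the remaining 5 contribute 0. Total contributed: 33.
The maintenance fund pays out 6.4 × 33 = 211.20 in total (split across the unequal shares, but the aggregate is all that matters for the group sum).
The 5 free-riders keep 11 each, adding 55. Group total = 55 + 211.20 = 266.20.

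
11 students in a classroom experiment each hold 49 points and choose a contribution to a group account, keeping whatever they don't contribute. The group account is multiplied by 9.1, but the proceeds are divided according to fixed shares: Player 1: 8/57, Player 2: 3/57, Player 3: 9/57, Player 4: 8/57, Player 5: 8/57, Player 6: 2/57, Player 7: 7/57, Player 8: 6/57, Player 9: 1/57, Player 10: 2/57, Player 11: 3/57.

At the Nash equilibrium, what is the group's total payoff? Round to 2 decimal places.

2523.50 points

A player with share s gets back 9.1·s per unit contributed, so full contribution is dominant for anyone with s > 1/9.1 = 0.1099 and zero contribution is dominant for anyone below.
Player 1, Player 3, Player 4, Player 5 and Player 7 clear that bar, contributing 49 each; the remaining 6 contribute 0. Total contributed: 245.
The group account pays out 9.1 × 245 = 2229.50 in total (split across the unequal shares, but the aggregate is all that matters for the group sum).
The 6 free-riders keep 49 each, adding 294. Group total = 294 + 2229.50 = 2523.50.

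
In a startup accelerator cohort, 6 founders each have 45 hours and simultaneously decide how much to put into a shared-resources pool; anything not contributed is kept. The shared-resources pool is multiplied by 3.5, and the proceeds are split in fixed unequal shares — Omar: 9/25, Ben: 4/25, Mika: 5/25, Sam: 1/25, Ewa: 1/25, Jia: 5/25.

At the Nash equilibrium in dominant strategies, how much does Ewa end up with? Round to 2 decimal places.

51.30 hours

For player j, contributing a unit is worthwhile iff 3.5 × (j's share) ≥ 1, i.e. iff j's share is at least 0.2857.
Only Omar (9/25) clears that bar, contributing 45; the remaining 5 contribute 0. Total contributed: 45.
Ewa keeps 45 and receives 3.5 × 45 × 1/25 = 6.30 from the shared-resources pool, for a payoff of 51.30.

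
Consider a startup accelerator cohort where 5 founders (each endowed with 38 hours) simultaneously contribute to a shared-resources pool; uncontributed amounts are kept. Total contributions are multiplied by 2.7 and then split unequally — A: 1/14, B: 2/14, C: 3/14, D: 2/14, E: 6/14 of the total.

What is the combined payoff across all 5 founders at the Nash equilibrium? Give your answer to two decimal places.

254.60 hours

A player with share s gets back 2.7·s per unit contributed, so full contribution is dominant for anyone with s > 1/2.7 = 0.3704 and zero contribution is dominant for anyone below.
The only share above 0.3704 is E's 6/14, contributing 38; the remaining 4 contribute 0. Total contributed: 38.
The shared-resources pool pays out 2.7 × 38 = 102.60 in total (split across the unequal shares, but the aggregate is all that matters for the group sum).
The 4 free-riders keep 38 each, adding 152. Group total = 152 + 102.60 = 254.60.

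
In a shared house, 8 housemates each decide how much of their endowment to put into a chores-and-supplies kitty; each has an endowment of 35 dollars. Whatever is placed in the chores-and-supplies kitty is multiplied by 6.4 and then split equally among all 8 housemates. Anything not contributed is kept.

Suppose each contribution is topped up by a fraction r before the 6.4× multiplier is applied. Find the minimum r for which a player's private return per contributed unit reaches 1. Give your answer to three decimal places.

0.250

With matching at rate r, one contributed unit becomes (1 + r) in the chores-and-supplies kitty and returns 6.4 × (1 + r) / 8 to the contributor.
Setting this equal to 1: 1 + r = 8/6.4 = 1.2500.
So the minimum matching rate is r = 1.2500 − 1 = 0.250.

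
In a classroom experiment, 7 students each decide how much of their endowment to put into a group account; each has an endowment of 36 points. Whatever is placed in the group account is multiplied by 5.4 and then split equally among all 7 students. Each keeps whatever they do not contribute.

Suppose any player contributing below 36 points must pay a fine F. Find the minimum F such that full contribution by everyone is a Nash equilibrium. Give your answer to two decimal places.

Given the others contribute fully, the best deviation is to contribute 0 (any partial contribution still incurs the fine and gives up units whose private return 0.7714 is below 1).
Deviating from 36 to 0 saves 36 points but forfeits the deviator's share of the drop in the group account: 5.4/7 × 36 = 27.77.
So the deviation gain is 36 − 27.77 = 8.23, and the fine must be at least 8.23 points to wipe it out.

8.23 points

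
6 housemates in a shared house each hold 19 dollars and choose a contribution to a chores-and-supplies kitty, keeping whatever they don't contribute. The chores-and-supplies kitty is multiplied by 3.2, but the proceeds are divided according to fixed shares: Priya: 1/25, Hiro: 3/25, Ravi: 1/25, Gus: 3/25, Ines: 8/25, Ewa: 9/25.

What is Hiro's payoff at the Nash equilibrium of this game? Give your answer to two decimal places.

For player j, contributing a unit is worthwhile iff 3.2 × (j's share) ≥ 1, i.e. iff j's share is at least 0.3125.
The shares above 0.3125 belong to Ines and Ewa, contributing 19 each; the remaining 4 contribute 0. Total contributed: 38.
Hiro keeps 19 and receives 3.2 × 38 × 3/25 = 14.59 from the chores-and-supplies kitty, for a payoff of 33.59.

33.59 dollars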